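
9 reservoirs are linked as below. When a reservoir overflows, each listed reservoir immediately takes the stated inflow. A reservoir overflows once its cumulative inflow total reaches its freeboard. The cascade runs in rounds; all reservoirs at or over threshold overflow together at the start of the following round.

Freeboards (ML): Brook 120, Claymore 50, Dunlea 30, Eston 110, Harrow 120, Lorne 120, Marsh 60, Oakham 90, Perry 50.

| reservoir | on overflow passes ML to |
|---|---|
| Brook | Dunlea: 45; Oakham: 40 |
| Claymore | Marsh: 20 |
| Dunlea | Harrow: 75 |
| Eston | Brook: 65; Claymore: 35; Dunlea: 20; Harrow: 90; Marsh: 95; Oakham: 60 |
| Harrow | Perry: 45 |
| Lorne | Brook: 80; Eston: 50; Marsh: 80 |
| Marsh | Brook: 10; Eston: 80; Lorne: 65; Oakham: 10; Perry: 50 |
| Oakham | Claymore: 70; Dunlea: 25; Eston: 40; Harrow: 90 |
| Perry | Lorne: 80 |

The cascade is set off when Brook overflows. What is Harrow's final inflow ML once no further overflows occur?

75

Round 1 — Brook overflows (initial).
  Dunlea: +45 → 45 ≥ 30
  Oakham: +40 → 40 < 90
Round 2 — Dunlea overflows.
  Harrow: +75 → 75 < 120
No further overflows.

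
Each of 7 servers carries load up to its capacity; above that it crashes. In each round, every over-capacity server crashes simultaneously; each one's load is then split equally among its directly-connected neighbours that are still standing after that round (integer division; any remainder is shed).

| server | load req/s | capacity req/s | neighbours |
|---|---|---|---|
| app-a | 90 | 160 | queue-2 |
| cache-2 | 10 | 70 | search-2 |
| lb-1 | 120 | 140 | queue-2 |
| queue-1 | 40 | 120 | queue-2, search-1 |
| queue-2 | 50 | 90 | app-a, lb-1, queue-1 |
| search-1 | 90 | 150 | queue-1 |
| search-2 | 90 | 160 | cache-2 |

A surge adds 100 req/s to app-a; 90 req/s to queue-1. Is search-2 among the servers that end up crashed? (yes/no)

Round 1 — app-a at 190 > 160; queue-1 at 130 > 120. app-a, queue-1 crash.
  app-a sheds 190 req/s to queue-2: 190 each.
    queue-2: 50+190 = 240 > 90
  queue-1 sheds 130 req/s to queue-2, search-1: 65 each.
    queue-2: 240+65 = 305 > 90
    search-1: 90+65 = 155 > 150
Round 2 — queue-2, search-1 crash.
  queue-2 sheds 305 req/s to lb-1: 305 each.
    lb-1: 120+305 = 425 > 140
  search-1 sheds 155 req/s: no online neighbours, lost.
Round 3 — lb-1 crashes.
  lb-1 sheds 425 req/s: no online neighbours, lost.
No further crashes.

no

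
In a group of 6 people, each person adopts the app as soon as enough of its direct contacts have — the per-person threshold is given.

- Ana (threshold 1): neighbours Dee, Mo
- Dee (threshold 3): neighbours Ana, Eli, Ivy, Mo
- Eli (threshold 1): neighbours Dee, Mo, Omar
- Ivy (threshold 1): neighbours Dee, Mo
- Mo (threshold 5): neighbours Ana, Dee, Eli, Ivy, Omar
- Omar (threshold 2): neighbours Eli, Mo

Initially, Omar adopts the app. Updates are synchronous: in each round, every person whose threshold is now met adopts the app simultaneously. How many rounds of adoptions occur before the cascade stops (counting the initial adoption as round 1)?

Round 1 — Omar adopts the app (initial).
Round 2 — checking thresholds:
  Eli: 1 of 3 neighbours ≥ 1, adopts the app.
  Mo: 1 of 5 neighbours < 5, not yet.
Round 3 — no new adoptions; cascade stops.

2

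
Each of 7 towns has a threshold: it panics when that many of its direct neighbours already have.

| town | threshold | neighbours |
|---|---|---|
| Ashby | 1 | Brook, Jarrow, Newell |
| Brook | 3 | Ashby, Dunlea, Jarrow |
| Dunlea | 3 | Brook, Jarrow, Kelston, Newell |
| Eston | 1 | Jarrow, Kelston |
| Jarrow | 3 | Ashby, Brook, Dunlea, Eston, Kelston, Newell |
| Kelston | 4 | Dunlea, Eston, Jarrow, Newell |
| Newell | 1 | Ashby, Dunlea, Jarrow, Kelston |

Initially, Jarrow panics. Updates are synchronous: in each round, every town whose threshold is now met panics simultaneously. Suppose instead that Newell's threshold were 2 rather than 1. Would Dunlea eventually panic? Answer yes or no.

no

With Newell's threshold at 2:
Round 1 — Jarrow panics (initial).
Round 2 — checking thresholds:
  Ashby: 1 of 3 neighbours ≥ 1, panics.
  Brook: 1 of 3 neighbours < 3, not yet.
  Dunlea: 1 of 4 neighbours < 3, not yet.
  Eston: 1 of 2 neighbours ≥ 1, panics.
  Kelston: 1 of 4 neighbours < 4, not yet.
  Newell: 1 of 4 neighbours < 2, not yet.
Round 3 — checking thresholds:
  Brook: 2 of 3 neighbours < 3, not yet.
  Dunlea: 1 of 4 neighbours < 3, not yet.
  Kelston: 2 of 4 neighbours < 4, not yet.
  Newell: 2 of 4 neighbours ≥ 2, panics.
Round 4 — no new panics; cascade stops.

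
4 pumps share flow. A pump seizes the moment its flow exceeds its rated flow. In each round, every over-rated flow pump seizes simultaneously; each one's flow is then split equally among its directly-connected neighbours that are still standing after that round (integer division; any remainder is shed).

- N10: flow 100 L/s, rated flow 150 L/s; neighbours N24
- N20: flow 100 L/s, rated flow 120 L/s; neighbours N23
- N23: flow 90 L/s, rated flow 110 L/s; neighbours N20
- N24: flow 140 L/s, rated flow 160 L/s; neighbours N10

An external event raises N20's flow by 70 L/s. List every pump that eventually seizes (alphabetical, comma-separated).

Round 1 — N20 at 170 > 120. N20 seizes.
  N20 sheds 170 L/s to N23: 170 each.
    N23: 90+170 = 260 > 110
Round 2 — N23 seizes.
  N23 sheds 260 L/s: no online neighbours, lost.
No further seizures.

N20, N23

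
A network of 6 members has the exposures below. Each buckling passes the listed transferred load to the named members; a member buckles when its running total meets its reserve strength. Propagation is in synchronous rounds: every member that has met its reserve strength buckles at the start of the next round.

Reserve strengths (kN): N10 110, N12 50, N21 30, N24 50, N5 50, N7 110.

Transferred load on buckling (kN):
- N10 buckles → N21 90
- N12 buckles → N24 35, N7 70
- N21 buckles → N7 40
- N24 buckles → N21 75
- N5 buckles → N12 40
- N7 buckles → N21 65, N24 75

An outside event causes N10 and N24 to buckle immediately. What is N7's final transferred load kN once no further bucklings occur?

Round 1 — N10, N24 buckle (initial).
  N21: +90+75 → 165 ≥ 30
Round 2 — N21 buckles.
  N7: +40 → 40 < 110
No further bucklings.

40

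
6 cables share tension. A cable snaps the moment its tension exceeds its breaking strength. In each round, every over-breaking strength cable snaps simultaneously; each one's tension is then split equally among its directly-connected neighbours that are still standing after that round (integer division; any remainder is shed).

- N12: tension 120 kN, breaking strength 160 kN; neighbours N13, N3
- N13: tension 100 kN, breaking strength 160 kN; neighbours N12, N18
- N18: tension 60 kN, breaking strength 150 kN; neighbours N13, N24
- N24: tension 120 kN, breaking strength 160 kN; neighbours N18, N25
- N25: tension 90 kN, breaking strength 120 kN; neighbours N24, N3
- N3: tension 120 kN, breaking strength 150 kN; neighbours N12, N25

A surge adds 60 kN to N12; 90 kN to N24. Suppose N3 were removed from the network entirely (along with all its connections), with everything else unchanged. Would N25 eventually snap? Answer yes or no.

With N3 removed:
Round 1 — N12 at 180 > 160; N24 at 210 > 160. N12, N24 snap.
  N12 sheds 180 kN to N13: 180 each.
    N13: 100+180 = 280 > 160
  N24 sheds 210 kN to N18, N25: 105 each.
    N18: 60+105 = 165 > 150
    N25: 90+105 = 195 > 120
Round 2 — N13, N18, N25 snap.
  N13 sheds 280 kN: no online neighbours, lost.
  N18 sheds 165 kN: no online neighbours, lost.
  N25 sheds 195 kN: no online neighbours, lost.
No further breaks.

yes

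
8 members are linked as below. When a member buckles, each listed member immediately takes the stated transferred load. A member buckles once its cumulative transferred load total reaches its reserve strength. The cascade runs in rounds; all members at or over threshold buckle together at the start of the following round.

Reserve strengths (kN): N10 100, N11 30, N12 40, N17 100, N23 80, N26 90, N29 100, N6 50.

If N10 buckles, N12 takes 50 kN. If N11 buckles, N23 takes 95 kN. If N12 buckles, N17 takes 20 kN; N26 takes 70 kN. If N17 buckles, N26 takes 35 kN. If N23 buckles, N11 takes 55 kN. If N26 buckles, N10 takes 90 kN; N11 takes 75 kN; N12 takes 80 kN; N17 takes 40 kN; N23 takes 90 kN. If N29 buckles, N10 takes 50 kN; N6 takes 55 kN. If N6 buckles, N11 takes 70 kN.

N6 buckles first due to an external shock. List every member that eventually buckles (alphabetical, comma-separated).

N11, N23, N6

Round 1 — N6 buckles (initial).
  N11: +70 → 70 ≥ 30
Round 2 — N11 buckles.
  N23: +95 → 95 ≥ 80
Round 3 — N23 buckles.
No further bucklings.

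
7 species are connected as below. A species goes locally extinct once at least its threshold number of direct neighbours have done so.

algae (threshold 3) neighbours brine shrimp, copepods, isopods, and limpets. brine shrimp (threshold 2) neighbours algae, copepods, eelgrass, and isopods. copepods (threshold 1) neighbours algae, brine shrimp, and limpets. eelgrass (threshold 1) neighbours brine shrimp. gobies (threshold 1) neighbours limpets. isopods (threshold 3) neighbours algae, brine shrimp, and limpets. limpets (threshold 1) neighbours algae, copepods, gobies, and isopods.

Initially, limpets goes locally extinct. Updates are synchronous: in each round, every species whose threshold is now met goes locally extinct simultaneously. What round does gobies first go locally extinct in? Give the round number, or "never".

2

Round 1 — limpets goes locally extinct (initial).
Round 2 — checking thresholds:
  algae: 1 of 4 neighbours < 3, not yet.
  copepods: 1 of 3 neighbours ≥ 1, goes locally extinct.
  gobies: 1 of 1 neighbours ≥ 1, goes locally extinct.
  isopods: 1 of 3 neighbours < 3, not yet.
Round 3 — no new extinctions; cascade stops.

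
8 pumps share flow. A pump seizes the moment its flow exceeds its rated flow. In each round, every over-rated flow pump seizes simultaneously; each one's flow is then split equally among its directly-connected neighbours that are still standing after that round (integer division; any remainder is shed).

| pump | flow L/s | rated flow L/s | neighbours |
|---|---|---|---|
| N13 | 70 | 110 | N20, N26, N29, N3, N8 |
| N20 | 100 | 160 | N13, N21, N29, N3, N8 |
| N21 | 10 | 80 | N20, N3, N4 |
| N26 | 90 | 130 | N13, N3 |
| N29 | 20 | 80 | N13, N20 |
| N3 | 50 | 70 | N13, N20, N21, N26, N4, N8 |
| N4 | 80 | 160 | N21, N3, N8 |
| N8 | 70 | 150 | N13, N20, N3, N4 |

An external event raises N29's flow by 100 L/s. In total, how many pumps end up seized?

8

Round 1 — N29 at 120 > 80. N29 seizes.
  N29 sheds 120 L/s to N13, N20: 60 each.
    N13: 70+60 = 130 > 110
    N20: 100+60 = 160 ≤ 160
Round 2 — N13 seizes.
  N13 sheds 130 L/s to N20, N26, N3, N8: 32 each (2 lost).
    N20: 160+32 = 192 > 160
    N26: 90+32 = 122 ≤ 130
    N3: 50+32 = 82 > 70
    N8: 70+32 = 102 ≤ 150
Round 3 — N20, N3 seize.
  N20 sheds 192 L/s to N21, N8: 96 each.
    N21: 10+96 = 106 > 80
    N8: 102+96 = 198 > 150
  N3 sheds 82 L/s to N21, N26, N4, N8: 20 each (2 lost).
    N21: 106+20 = 126 > 80
    N26: 122+20 = 142 > 130
    N4: 80+20 = 100 ≤ 160
    N8: 198+20 = 218 > 150
Round 4 — N21, N26, N8 seize.
  N21 sheds 126 L/s to N4: 126 each.
    N4: 100+126 = 226 > 160
  N26 sheds 142 L/s: no online neighbours, lost.
  N8 sheds 218 L/s to N4: 218 each.
    N4: 226+218 = 444 > 160
Round 5 — N4 seizes.
  N4 sheds 444 L/s: no online neighbours, lost.
No further seizures.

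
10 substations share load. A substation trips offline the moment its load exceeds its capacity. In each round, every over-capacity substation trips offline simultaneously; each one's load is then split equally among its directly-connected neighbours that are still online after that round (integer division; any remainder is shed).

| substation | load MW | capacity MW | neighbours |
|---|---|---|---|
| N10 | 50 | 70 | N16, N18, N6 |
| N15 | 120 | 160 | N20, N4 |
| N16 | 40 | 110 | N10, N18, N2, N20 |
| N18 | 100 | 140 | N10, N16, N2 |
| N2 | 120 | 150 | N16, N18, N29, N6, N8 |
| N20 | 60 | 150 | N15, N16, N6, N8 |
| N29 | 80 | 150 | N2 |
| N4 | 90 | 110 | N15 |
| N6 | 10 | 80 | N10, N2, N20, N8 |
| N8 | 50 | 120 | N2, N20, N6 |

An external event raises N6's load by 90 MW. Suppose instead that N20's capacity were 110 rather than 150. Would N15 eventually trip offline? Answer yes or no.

no

With N20's capacity at 110:
Round 1 — N6 at 100 > 80. N6 trips offline.
  N6 sheds 100 MW to N10, N2, N20, N8: 25 each.
    N10: 50+25 = 75 > 70
    N2: 120+25 = 145 ≤ 150
    N20: 60+25 = 85 ≤ 110
    N8: 50+25 = 75 ≤ 120
Round 2 — N10 trips offline.
  N10 sheds 75 MW to N16, N18: 37 each (1 lost).
    N16: 40+37 = 77 ≤ 110
    N18: 100+37 = 137 ≤ 140
No further trips.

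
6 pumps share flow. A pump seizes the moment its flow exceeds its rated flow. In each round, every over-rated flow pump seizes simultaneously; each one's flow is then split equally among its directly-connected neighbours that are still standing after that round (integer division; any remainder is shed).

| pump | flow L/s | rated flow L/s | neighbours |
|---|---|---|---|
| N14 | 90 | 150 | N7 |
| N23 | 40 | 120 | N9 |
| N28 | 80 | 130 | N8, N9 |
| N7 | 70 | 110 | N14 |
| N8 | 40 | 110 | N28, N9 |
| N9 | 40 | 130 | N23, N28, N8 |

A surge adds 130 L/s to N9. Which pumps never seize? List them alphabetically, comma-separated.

Round 1 — N9 at 170 > 130. N9 seizes.
  N9 sheds 170 L/s to N23, N28, N8: 56 each (2 lost).
    N23: 40+56 = 96 ≤ 120
    N28: 80+56 = 136 > 130
    N8: 40+56 = 96 ≤ 110
Round 2 — N28 seizes.
  N28 sheds 136 L/s to N8: 136 each.
    N8: 96+136 = 232 > 110
Round 3 — N8 seizes.
  N8 sheds 232 L/s: no online neighbours, lost.
No further seizures.

N14, N23, N7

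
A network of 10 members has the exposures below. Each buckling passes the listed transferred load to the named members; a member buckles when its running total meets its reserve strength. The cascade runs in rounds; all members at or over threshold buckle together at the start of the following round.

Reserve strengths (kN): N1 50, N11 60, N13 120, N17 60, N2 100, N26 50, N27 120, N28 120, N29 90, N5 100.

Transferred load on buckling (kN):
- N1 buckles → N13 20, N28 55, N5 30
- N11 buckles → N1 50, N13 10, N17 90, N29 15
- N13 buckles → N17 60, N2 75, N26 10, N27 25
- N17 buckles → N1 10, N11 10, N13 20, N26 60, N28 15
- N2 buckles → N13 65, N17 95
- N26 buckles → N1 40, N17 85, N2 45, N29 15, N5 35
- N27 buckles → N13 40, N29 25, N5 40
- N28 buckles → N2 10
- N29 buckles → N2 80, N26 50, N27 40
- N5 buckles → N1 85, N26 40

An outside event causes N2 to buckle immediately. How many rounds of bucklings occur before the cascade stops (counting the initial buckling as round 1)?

4

Round 1 — N2 buckles (initial).
  N13: +65 → 65 < 120
  N17: +95 → 95 ≥ 60
Round 2 — N17 buckles.
  N1: +10 → 10 < 50
  N11: +10 → 10 < 60
  N13: +20 → 85 < 120
  N26: +60 → 60 ≥ 50
  N28: +15 → 15 < 120
Round 3 — N26 buckles.
  N1: +40 → 50 ≥ 50
  N29: +15 → 15 < 90
  N5: +35 → 35 < 100
Round 4 — N1 buckles.
  N13: +20 → 105 < 120
  N28: +55 → 70 < 120
  N5: +30 → 65 < 100
No further bucklings.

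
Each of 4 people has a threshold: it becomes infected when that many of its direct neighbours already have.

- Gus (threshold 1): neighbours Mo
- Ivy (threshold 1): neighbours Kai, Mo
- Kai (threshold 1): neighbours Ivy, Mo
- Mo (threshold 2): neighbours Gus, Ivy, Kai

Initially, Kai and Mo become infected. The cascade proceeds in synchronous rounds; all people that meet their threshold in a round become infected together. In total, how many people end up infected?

4

Round 1 — Kai, Mo become infected (initial).
Round 2 — checking thresholds:
  Gus: 1 of 1 neighbours ≥ 1, becomes infected.
  Ivy: 2 of 2 neighbours ≥ 1, becomes infected.
Round 3 — no new infections; cascade stops.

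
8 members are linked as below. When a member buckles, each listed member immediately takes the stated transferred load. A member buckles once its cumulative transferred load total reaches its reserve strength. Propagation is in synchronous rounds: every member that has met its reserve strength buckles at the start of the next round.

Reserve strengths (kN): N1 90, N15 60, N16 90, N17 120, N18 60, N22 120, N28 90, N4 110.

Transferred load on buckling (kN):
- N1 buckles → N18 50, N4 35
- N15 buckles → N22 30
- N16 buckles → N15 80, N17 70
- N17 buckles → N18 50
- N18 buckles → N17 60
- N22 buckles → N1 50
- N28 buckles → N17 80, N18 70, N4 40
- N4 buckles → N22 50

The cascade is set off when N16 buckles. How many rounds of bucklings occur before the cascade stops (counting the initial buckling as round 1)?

Round 1 — N16 buckles (initial).
  N15: +80 → 80 ≥ 60
  N17: +70 → 70 < 120
Round 2 — N15 buckles.
  N22: +30 → 30 < 120
No further bucklings.

2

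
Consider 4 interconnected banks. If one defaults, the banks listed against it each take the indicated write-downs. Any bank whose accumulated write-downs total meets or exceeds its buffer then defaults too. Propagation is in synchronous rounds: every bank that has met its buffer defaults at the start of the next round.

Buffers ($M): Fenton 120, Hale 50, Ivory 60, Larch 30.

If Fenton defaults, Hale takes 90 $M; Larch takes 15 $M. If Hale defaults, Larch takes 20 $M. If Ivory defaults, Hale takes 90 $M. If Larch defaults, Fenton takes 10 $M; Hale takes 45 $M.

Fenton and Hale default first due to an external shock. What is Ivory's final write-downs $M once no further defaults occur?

Round 1 — Fenton, Hale default (initial).
  Larch: +15+20 → 35 ≥ 30
Round 2 — Larch defaults.
No further defaults.

0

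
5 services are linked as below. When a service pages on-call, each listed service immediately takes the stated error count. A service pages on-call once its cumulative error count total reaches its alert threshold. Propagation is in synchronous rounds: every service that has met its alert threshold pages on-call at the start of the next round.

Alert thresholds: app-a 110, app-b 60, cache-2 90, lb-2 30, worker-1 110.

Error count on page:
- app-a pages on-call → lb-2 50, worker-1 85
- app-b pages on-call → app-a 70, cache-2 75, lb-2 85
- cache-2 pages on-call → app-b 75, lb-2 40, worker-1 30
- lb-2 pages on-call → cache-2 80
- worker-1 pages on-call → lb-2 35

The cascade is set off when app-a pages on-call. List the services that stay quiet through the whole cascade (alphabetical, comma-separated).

Round 1 — app-a pages on-call (initial).
  lb-2: +50 → 50 ≥ 30
  worker-1: +85 → 85 < 110
Round 2 — lb-2 pages on-call.
  cache-2: +80 → 80 < 90
No further pages.

app-b, cache-2, worker-1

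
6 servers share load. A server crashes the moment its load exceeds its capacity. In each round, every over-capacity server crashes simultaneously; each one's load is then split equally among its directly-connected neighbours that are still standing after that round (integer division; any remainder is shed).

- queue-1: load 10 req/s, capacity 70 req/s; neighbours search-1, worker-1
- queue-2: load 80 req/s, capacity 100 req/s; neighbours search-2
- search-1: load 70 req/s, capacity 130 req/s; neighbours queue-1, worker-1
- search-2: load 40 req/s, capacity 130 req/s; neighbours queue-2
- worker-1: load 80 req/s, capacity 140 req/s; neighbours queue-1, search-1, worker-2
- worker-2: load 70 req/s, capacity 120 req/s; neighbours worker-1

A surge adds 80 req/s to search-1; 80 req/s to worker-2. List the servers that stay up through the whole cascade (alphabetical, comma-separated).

queue-2, search-2

Round 1 — search-1 at 150 > 130; worker-2 at 150 > 120. search-1, worker-2 crash.
  search-1 sheds 150 req/s to queue-1, worker-1: 75 each.
    queue-1: 10+75 = 85 > 70
    worker-1: 80+75 = 155 > 140
  worker-2 sheds 150 req/s to worker-1: 150 each.
    worker-1: 155+150 = 305 > 140
Round 2 — queue-1, worker-1 crash.
  queue-1 sheds 85 req/s: no online neighbours, lost.
  worker-1 sheds 305 req/s: no online neighbours, lost.
No further crashes.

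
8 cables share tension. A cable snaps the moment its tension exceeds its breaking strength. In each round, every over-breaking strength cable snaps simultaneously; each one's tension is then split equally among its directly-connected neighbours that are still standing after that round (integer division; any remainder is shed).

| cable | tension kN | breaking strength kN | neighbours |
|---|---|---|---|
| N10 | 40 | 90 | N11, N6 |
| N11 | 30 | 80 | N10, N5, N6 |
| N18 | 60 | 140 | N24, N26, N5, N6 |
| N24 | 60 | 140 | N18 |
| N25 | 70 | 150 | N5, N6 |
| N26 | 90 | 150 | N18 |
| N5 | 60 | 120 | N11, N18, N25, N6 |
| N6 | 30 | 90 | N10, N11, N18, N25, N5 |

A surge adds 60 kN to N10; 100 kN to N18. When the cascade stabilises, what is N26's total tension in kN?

130

Round 1 — N10 at 100 > 90; N18 at 160 > 140. N10, N18 snap.
  N10 sheds 100 kN to N11, N6: 50 each.
    N11: 30+50 = 80 ≤ 80
    N6: 30+50 = 80 ≤ 90
  N18 sheds 160 kN to N24, N26, N5, N6: 40 each.
    N24: 60+40 = 100 ≤ 140
    N26: 90+40 = 130 ≤ 150
    N5: 60+40 = 100 ≤ 120
    N6: 80+40 = 120 > 90
Round 2 — N6 snaps.
  N6 sheds 120 kN to N11, N25, N5: 40 each.
    N11: 80+40 = 120 > 80
    N25: 70+40 = 110 ≤ 150
    N5: 100+40 = 140 > 120
Round 3 — N11, N5 snap.
  N11 sheds 120 kN: no online neighbours, lost.
  N5 sheds 140 kN to N25: 140 each.
    N25: 110+140 = 250 > 150
Round 4 — N25 snaps.
  N25 sheds 250 kN: no online neighbours, lost.
No further breaks.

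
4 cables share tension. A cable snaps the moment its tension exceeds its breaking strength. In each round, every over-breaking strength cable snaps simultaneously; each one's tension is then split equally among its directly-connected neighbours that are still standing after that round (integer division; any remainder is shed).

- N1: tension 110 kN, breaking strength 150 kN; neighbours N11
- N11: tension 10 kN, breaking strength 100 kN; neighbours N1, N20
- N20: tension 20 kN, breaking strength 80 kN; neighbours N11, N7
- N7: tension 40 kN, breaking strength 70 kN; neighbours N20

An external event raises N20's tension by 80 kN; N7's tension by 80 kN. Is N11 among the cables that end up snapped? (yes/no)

Round 1 — N20 at 100 > 80; N7 at 120 > 70. N20, N7 snap.
  N20 sheds 100 kN to N11: 100 each.
    N11: 10+100 = 110 > 100
  N7 sheds 120 kN: no online neighbours, lost.
Round 2 — N11 snaps.
  N11 sheds 110 kN to N1: 110 each.
    N1: 110+110 = 220 > 150
Round 3 — N1 snaps.
  N1 sheds 220 kN: no online neighbours, lost.
No further breaks.

yes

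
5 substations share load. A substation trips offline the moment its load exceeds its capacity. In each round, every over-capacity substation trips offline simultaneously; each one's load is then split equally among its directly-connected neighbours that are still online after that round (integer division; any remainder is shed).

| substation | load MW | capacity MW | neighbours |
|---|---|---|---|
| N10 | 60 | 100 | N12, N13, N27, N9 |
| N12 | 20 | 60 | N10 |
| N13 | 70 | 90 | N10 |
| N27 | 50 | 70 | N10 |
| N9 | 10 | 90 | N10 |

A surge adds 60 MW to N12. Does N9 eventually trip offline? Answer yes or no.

Round 1 — N12 at 80 > 60. N12 trips offline.
  N12 sheds 80 MW to N10: 80 each.
    N10: 60+80 = 140 > 100
Round 2 — N10 trips offline.
  N10 sheds 140 MW to N13, N27, N9: 46 each (2 lost).
    N13: 70+46 = 116 > 90
    N27: 50+46 = 96 > 70
    N9: 10+46 = 56 ≤ 90
Round 3 — N13, N27 trip offline.
  N13 sheds 116 MW: no online neighbours, lost.
  N27 sheds 96 MW: no online neighbours, lost.
No further trips.

no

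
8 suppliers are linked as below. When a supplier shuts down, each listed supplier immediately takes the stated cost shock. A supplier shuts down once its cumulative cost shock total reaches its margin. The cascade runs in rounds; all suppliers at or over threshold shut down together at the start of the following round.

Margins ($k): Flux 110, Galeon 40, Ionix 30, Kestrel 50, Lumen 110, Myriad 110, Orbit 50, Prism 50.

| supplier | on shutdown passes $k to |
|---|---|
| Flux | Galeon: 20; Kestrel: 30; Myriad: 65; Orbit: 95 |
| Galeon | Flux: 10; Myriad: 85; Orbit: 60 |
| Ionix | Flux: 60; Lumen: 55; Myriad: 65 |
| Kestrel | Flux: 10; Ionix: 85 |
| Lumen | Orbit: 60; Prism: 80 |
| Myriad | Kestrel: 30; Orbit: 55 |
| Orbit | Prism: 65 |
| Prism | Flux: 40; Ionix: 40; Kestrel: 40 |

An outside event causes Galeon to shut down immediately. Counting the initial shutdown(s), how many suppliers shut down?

Round 1 — Galeon shuts down (initial).
  Flux: +10 → 10 < 110
  Myriad: +85 → 85 < 110
  Orbit: +60 → 60 ≥ 50
Round 2 — Orbit shuts down.
  Prism: +65 → 65 ≥ 50
Round 3 — Prism shuts down.
  Flux: +40 → 50 < 110
  Ionix: +40 → 40 ≥ 30
  Kestrel: +40 → 40 < 50
Round 4 — Ionix shuts down.
  Flux: +60 → 110 ≥ 110
  Lumen: +55 → 55 < 110
  Myriad: +65 → 150 ≥ 110
Round 5 — Flux, Myriad shut down.
  Kestrel: +30+30 → 100 ≥ 50
Round 6 — Kestrel shuts down.
No further shutdowns.

7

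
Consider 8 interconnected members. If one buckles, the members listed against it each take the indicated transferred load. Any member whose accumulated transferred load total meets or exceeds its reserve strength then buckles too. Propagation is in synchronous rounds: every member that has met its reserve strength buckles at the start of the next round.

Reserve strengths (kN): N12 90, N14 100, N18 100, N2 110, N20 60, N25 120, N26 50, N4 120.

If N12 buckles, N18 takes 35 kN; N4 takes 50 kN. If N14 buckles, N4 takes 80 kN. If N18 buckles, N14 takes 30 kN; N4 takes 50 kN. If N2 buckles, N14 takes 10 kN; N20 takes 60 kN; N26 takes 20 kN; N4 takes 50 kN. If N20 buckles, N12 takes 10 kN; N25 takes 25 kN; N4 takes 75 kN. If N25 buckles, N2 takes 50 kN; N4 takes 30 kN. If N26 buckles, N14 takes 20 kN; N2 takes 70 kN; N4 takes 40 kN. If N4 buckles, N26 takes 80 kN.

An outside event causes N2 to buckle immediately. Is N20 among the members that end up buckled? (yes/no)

yes

Round 1 — N2 buckles (initial).
  N14: +10 → 10 < 100
  N20: +60 → 60 ≥ 60
  N26: +20 → 20 < 50
  N4: +50 → 50 < 120
Round 2 — N20 buckles.
  N12: +10 → 10 < 90
  N25: +25 → 25 < 120
  N4: +75 → 125 ≥ 120
Round 3 — N4 buckles.
  N26: +80 → 100 ≥ 50
Round 4 — N26 buckles.
  N14: +20 → 30 < 100
No further bucklings.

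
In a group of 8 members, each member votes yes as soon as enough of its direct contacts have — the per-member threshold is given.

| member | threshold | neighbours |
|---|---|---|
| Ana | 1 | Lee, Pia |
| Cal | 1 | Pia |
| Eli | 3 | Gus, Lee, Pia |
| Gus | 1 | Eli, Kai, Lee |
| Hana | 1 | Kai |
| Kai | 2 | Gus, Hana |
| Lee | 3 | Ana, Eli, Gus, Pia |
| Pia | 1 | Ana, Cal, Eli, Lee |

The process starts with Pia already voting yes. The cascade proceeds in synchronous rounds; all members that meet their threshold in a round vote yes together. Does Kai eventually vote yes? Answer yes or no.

Round 1 — Pia votes yes (initial).
Round 2 — checking thresholds:
  Ana: 1 of 2 neighbours ≥ 1, votes yes.
  Cal: 1 of 1 neighbours ≥ 1, votes yes.
  Eli: 1 of 3 neighbours < 3, not yet.
  Lee: 1 of 4 neighbours < 3, not yet.
Round 3 — no new yes votes; cascade stops.

no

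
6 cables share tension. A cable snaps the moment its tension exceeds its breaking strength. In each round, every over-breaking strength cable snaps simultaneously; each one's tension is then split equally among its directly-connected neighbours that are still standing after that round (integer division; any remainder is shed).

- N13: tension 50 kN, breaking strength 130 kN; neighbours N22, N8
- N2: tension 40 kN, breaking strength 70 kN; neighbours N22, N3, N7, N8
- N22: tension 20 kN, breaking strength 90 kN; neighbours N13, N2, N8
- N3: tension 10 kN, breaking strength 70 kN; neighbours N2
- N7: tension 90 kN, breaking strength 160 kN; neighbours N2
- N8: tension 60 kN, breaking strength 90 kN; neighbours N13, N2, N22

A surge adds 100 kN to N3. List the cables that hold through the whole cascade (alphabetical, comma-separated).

Round 1 — N3 at 110 > 70. N3 snaps.
  N3 sheds 110 kN to N2: 110 each.
    N2: 40+110 = 150 > 70
Round 2 — N2 snaps.
  N2 sheds 150 kN to N22, N7, N8: 50 each.
    N22: 20+50 = 70 ≤ 90
    N7: 90+50 = 140 ≤ 160
    N8: 60+50 = 110 > 90
Round 3 — N8 snaps.
  N8 sheds 110 kN to N13, N22: 55 each.
    N13: 50+55 = 105 ≤ 130
    N22: 70+55 = 125 > 90
Round 4 — N22 snaps.
  N22 sheds 125 kN to N13: 125 each.
    N13: 105+125 = 230 > 130
Round 5 — N13 snaps.
  N13 sheds 230 kN: no online neighbours, lost.
No further breaks.

N7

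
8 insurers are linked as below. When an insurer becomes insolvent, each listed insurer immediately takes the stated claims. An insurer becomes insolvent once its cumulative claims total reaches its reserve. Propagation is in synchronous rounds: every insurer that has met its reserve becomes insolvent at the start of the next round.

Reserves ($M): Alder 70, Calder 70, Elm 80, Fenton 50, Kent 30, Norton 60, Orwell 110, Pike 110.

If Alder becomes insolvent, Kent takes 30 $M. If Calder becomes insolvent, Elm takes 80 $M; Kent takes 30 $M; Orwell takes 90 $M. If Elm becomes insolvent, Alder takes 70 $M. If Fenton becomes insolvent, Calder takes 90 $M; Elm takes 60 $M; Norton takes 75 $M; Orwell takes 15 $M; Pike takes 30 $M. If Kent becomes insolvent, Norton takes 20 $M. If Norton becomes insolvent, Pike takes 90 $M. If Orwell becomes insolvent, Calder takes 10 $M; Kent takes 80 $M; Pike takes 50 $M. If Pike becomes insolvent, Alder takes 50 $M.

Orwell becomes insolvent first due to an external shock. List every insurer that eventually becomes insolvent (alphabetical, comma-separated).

Kent, Orwell

Round 1 — Orwell becomes insolvent (initial).
  Calder: +10 → 10 < 70
  Kent: +80 → 80 ≥ 30
  Pike: +50 → 50 < 110
Round 2 — Kent becomes insolvent.
  Norton: +20 → 20 < 60
No further insolvencies.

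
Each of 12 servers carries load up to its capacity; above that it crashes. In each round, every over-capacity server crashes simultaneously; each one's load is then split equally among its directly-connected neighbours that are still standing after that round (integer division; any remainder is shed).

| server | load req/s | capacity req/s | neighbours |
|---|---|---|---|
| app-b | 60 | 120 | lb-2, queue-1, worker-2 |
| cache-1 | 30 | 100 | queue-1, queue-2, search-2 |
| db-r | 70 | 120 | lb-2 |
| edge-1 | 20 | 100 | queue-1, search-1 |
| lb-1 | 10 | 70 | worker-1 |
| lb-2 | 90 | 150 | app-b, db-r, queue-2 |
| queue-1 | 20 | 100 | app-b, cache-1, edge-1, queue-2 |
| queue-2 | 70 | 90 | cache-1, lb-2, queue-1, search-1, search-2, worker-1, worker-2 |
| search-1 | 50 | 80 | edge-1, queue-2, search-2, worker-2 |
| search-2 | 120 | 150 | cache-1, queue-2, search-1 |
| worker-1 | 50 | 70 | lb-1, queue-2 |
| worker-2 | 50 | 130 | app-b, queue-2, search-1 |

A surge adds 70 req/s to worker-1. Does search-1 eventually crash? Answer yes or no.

no

Round 1 — worker-1 at 120 > 70. worker-1 crashes.
  worker-1 sheds 120 req/s to lb-1, queue-2: 60 each.
    lb-1: 10+60 = 70 ≤ 70
    queue-2: 70+60 = 130 > 90
Round 2 — queue-2 crashes.
  queue-2 sheds 130 req/s to cache-1, lb-2, queue-1, search-1, search-2, worker-2: 21 each (4 lost).
    cache-1: 30+21 = 51 ≤ 100
    lb-2: 90+21 = 111 ≤ 150
    queue-1: 20+21 = 41 ≤ 100
    search-1: 50+21 = 71 ≤ 80
    search-2: 120+21 = 141 ≤ 150
    worker-2: 50+21 = 71 ≤ 130
No further crashes.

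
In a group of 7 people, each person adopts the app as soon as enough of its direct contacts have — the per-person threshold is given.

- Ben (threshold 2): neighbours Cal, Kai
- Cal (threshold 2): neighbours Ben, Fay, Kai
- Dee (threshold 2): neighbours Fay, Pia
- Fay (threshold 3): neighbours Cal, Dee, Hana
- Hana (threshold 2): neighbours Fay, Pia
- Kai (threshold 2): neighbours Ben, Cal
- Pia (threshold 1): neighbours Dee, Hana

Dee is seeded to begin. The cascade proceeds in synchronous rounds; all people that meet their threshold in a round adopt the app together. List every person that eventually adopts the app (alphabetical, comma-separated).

Dee, Pia

Round 1 — Dee adopts the app (initial).
Round 2 — checking thresholds:
  Fay: 1 of 3 neighbours < 3, holds.
  Pia: 1 of 2 neighbours ≥ 1, adopts the app.
Round 3 — no new adoptions; cascade stops.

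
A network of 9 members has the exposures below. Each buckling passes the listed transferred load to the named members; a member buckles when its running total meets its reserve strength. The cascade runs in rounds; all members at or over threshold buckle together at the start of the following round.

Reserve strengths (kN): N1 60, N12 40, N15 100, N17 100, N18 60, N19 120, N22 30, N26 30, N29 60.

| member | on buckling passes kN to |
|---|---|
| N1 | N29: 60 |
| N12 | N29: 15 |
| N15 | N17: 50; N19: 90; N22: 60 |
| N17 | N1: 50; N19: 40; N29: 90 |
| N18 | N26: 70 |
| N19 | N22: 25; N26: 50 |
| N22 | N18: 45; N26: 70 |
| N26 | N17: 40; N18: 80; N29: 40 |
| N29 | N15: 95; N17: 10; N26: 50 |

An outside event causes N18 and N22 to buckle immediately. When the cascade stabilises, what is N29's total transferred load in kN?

40

Round 1 — N18, N22 buckle (initial).
  N26: +70+70 → 140 ≥ 30
Round 2 — N26 buckles.
  N17: +40 → 40 < 100
  N29: +40 → 40 < 60
No further bucklings.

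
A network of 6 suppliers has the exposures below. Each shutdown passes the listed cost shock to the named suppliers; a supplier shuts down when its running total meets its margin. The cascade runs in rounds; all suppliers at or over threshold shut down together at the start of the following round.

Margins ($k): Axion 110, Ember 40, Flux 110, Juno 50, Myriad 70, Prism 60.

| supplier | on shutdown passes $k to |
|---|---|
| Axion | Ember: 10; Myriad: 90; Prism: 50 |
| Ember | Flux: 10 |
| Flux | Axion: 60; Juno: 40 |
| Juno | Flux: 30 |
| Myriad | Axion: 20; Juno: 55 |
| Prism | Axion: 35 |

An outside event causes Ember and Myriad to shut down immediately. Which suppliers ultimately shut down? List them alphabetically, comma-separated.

Round 1 — Ember, Myriad shut down (initial).
  Axion: +20 → 20 < 110
  Flux: +10 → 10 < 110
  Juno: +55 → 55 ≥ 50
Round 2 — Juno shuts down.
  Flux: +30 → 40 < 110
No further shutdowns.

Ember, Juno, Myriad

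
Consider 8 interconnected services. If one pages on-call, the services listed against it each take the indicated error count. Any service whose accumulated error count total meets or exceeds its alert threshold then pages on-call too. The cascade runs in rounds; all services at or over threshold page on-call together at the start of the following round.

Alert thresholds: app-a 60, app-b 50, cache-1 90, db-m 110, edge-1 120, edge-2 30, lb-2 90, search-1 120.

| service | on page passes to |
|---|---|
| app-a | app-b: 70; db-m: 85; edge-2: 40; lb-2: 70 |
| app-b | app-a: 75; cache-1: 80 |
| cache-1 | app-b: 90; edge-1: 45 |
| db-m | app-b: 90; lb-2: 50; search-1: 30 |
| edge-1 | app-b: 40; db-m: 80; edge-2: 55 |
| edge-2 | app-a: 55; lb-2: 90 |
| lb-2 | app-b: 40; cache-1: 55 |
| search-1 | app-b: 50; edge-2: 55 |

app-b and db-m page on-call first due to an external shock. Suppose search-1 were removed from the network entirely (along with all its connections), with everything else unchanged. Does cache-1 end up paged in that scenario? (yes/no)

yes

With search-1 removed:
Round 1 — app-b, db-m page on-call (initial).
  app-a: +75 → 75 ≥ 60
  cache-1: +80 → 80 < 90
  lb-2: +50 → 50 < 90
Round 2 — app-a pages on-call.
  edge-2: +40 → 40 ≥ 30
  lb-2: +70 → 120 ≥ 90
Round 3 — edge-2, lb-2 page on-call.
  cache-1: +55 → 135 ≥ 90
Round 4 — cache-1 pages on-call.
  edge-1: +45 → 45 < 120
No further pages.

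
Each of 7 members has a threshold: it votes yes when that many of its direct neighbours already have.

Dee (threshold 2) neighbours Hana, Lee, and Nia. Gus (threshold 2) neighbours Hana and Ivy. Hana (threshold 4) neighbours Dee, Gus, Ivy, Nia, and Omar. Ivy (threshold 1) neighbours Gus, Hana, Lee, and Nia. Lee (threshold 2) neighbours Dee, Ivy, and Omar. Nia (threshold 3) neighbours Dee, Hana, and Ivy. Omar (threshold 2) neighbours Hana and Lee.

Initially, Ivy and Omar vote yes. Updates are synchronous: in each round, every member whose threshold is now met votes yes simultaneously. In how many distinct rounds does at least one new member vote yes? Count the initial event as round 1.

2

Round 1 — Ivy, Omar vote yes (initial).
Round 2 — checking thresholds:
  Gus: 1 of 2 neighbours < 2, not yet.
  Hana: 2 of 5 neighbours < 4, not yet.
  Lee: 2 of 3 neighbours ≥ 2, votes yes.
  Nia: 1 of 3 neighbours < 3, not yet.
Round 3 — no new yes votes; cascade stops.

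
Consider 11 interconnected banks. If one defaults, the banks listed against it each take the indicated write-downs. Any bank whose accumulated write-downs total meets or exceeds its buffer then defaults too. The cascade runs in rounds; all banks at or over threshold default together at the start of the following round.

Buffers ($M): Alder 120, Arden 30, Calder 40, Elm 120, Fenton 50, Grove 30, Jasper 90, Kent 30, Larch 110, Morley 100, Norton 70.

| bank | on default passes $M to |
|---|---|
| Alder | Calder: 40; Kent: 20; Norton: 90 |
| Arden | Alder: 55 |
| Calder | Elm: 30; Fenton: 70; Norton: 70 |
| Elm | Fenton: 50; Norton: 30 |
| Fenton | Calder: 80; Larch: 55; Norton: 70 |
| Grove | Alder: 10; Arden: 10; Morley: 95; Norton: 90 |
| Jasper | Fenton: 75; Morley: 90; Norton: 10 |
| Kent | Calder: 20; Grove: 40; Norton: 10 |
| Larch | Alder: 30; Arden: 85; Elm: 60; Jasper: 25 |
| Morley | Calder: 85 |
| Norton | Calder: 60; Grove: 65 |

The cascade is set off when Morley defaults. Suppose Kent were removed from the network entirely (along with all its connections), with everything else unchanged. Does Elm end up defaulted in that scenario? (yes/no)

With Kent removed:
Round 1 — Morley defaults (initial).
  Calder: +85 → 85 ≥ 40
Round 2 — Calder defaults.
  Elm: +30 → 30 < 120
  Fenton: +70 → 70 ≥ 50
  Norton: +70 → 70 ≥ 70
Round 3 — Fenton, Norton default.
  Grove: +65 → 65 ≥ 30
  Larch: +55 → 55 < 110
Round 4 — Grove defaults.
  Alder: +10 → 10 < 120
  Arden: +10 → 10 < 30
No further defaults.

no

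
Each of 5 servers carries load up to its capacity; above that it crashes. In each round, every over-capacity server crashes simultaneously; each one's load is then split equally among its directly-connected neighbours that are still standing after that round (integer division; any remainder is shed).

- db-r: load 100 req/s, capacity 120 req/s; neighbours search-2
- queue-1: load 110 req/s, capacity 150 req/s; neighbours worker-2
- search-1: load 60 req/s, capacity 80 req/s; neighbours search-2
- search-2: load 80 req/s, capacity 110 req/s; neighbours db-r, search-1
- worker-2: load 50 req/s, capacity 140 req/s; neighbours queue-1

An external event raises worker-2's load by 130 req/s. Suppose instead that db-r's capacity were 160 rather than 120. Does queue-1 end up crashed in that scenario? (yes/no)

yes

With db-r's capacity at 160:
Round 1 — worker-2 at 180 > 140. worker-2 crashes.
  worker-2 sheds 180 req/s to queue-1: 180 each.
    queue-1: 110+180 = 290 > 150
Round 2 — queue-1 crashes.
  queue-1 sheds 290 req/s: no online neighbours, lost.
No further crashes.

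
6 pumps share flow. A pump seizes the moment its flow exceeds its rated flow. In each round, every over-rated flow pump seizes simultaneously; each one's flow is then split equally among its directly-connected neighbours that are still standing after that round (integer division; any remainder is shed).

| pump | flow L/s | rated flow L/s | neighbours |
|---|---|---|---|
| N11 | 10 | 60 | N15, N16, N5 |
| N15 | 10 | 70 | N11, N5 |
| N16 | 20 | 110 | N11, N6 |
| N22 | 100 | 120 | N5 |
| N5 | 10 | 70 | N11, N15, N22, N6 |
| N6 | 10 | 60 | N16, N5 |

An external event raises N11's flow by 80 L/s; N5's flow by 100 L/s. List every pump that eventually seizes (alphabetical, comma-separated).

Round 1 — N11 at 90 > 60; N5 at 110 > 70. N11, N5 seize.
  N11 sheds 90 L/s to N15, N16: 45 each.
    N15: 10+45 = 55 ≤ 70
    N16: 20+45 = 65 ≤ 110
  N5 sheds 110 L/s to N15, N22, N6: 36 each (2 lost).
    N15: 55+36 = 91 > 70
    N22: 100+36 = 136 > 120
    N6: 10+36 = 46 ≤ 60
Round 2 — N15, N22 seize.
  N15 sheds 91 L/s: no online neighbours, lost.
  N22 sheds 136 L/s: no online neighbours, lost.
No further seizures.

N11, N15, N22, N5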